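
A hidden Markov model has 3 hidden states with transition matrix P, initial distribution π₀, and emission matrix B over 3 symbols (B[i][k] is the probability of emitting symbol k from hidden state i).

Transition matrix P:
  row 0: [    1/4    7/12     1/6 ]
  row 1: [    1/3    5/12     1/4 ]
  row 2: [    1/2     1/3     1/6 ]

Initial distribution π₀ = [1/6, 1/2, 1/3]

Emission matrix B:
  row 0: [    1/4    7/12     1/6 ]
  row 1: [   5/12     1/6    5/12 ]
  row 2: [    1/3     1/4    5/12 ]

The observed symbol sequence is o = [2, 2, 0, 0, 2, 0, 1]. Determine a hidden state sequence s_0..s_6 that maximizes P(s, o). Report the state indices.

t=0: δ = [2.778e-02, 2.083e-01, 1.389e-01]  (obs o_0=2)
t=1: δ = [1.157e-02, 3.617e-02, 2.170e-02]  ψ = [1, 1, 1]  (obs o_1=2)
t=2: δ = [3.014e-03, 6.279e-03, 3.014e-03]  ψ = [1, 1, 1]  (obs o_2=0)
t=3: δ = [5.233e-04, 1.090e-03, 5.233e-04]  ψ = [1, 1, 1]  (obs o_3=0)
t=4: δ = [6.056e-05, 1.893e-04, 1.136e-04]  ψ = [1, 1, 1]  (obs o_4=2)
t=5: δ = [1.577e-05, 3.286e-05, 1.577e-05]  ψ = [1, 1, 1]  (obs o_5=0)
t=6: δ = [6.389e-06, 2.282e-06, 2.054e-06]  ψ = [1, 1, 1]  (obs o_6=1)
backtrack: best end state = 0; path = [1, 1, 1, 1, 1, 1, 0]

path = [1, 1, 1, 1, 1, 1, 0]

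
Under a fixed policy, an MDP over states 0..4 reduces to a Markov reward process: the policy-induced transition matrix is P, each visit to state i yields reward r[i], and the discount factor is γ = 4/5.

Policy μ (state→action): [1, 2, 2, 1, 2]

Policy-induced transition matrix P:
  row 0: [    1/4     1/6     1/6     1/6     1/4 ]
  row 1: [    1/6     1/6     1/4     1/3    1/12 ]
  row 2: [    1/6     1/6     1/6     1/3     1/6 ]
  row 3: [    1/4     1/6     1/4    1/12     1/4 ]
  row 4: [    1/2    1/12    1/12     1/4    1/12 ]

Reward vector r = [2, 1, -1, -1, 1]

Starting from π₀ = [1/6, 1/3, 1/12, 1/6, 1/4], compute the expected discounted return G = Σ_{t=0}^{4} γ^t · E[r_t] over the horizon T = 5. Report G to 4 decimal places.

G = 1.7186

t=0: π = [0.1667, 0.3333, 0.0833, 0.1667, 0.2500], E[r] = 0.6667, γ^t·E[r] = 0.666667, running G = 0.666667
t=1: π = [0.2778, 0.1458, 0.1875, 0.2431, 0.1458], E[r] = 0.4167, γ^t·E[r] = 0.333333, running G = 1.000000
t=2: π = [0.2587, 0.1545, 0.1869, 0.2141, 0.1858], E[r] = 0.4566, γ^t·E[r] = 0.292222, running G = 1.292222
t=3: π = [0.2680, 0.1512, 0.1819, 0.2212, 0.1777], E[r] = 0.4618, γ^t·E[r] = 0.236420, running G = 1.528642
t=4: π = [0.2667, 0.1519, 0.1829, 0.2186, 0.1800], E[r] = 0.4638, γ^t·E[r] = 0.189962, running G = 1.718604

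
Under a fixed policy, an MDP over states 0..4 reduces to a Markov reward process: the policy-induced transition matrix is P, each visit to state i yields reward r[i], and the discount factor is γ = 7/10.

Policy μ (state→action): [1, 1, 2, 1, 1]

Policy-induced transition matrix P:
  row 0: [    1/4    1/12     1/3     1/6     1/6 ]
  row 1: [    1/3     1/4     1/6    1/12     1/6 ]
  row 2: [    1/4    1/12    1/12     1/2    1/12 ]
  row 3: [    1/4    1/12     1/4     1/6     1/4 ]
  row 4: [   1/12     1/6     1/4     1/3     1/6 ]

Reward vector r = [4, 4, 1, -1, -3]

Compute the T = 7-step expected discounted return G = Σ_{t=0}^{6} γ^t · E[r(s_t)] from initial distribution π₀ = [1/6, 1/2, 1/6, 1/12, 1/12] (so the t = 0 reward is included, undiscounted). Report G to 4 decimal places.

t=0: π = [0.1667, 0.5000, 0.1667, 0.0833, 0.0833], E[r] = 2.5000, γ^t·E[r] = 2.500000, running G = 2.500000
t=1: π = [0.2778, 0.1736, 0.1944, 0.1944, 0.1597], E[r] = 1.3264, γ^t·E[r] = 0.928472, running G = 3.428472
t=2: π = [0.2378, 0.1256, 0.2263, 0.2436, 0.1667], E[r] = 0.9363, γ^t·E[r] = 0.458808, running G = 3.887280
t=3: π = [0.2327, 0.1182, 0.2216, 0.2594, 0.1681], E[r] = 0.8613, γ^t·E[r] = 0.295411, running G = 4.182691
t=4: π = [0.2318, 0.1170, 0.2226, 0.2587, 0.1698], E[r] = 0.8499, γ^t·E[r] = 0.204059, running G = 4.386750
t=5: π = [0.2315, 0.1170, 0.2225, 0.2594, 0.1697], E[r] = 0.8478, γ^t·E[r] = 0.142487, running G = 4.529236
t=6: π = [0.2315, 0.1170, 0.2225, 0.2594, 0.1697], E[r] = 0.8476, γ^t·E[r] = 0.099723, running G = 4.628960

G = 4.6290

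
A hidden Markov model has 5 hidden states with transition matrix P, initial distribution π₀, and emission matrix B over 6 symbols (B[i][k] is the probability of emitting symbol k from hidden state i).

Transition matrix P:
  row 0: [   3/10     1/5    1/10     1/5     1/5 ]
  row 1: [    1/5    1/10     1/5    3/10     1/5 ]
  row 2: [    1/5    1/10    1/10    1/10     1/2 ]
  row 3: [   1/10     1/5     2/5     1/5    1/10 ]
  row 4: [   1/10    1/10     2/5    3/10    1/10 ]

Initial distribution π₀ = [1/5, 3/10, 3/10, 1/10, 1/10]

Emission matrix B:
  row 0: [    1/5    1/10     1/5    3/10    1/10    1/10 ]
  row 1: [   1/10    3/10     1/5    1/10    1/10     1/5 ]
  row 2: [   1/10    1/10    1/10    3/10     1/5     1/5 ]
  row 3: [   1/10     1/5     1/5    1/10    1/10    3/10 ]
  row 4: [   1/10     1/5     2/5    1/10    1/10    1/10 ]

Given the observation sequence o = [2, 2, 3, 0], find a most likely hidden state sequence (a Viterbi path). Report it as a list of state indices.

t=0: δ = [4.000e-02, 6.000e-02, 3.000e-02, 2.000e-02, 4.000e-02]  (obs o_0=2)
t=1: δ = [2.400e-03, 1.600e-03, 1.600e-03, 3.600e-03, 6.000e-03]  ψ = [0, 0, 4, 1, 2]  (obs o_1=2)
t=2: δ = [2.160e-04, 7.200e-05, 7.200e-04, 1.800e-04, 8.000e-05]  ψ = [0, 3, 4, 4, 2]  (obs o_2=3)
t=3: δ = [2.880e-05, 7.200e-06, 7.200e-06, 7.200e-06, 3.600e-05]  ψ = [2, 2, 2, 2, 2]  (obs o_3=0)
backtrack: best end state = 4; path = [2, 4, 2, 4]

path = [2, 4, 2, 4]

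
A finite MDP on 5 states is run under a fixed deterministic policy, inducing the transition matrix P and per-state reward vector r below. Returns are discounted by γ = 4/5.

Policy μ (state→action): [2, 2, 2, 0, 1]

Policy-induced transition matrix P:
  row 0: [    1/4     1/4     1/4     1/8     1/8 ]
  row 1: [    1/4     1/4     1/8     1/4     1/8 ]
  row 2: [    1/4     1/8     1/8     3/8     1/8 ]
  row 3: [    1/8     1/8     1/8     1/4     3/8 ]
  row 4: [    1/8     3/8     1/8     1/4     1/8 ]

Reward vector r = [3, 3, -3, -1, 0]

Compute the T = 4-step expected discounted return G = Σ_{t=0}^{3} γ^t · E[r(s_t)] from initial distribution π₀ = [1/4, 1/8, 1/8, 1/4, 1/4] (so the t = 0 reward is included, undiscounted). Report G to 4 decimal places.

G = 1.6078

t=0: π = [0.2500, 0.1250, 0.1250, 0.2500, 0.2500], E[r] = 0.5000, γ^t·E[r] = 0.500000, running G = 0.500000
t=1: π = [0.1875, 0.2344, 0.1563, 0.2344, 0.1875], E[r] = 0.5625, γ^t·E[r] = 0.450000, running G = 0.950000
t=2: π = [0.1973, 0.2246, 0.1484, 0.2461, 0.1836], E[r] = 0.5742, γ^t·E[r] = 0.367500, running G = 1.317500
t=3: π = [0.1963, 0.2236, 0.1497, 0.2439, 0.1865], E[r] = 0.5669, γ^t·E[r] = 0.290250, running G = 1.607750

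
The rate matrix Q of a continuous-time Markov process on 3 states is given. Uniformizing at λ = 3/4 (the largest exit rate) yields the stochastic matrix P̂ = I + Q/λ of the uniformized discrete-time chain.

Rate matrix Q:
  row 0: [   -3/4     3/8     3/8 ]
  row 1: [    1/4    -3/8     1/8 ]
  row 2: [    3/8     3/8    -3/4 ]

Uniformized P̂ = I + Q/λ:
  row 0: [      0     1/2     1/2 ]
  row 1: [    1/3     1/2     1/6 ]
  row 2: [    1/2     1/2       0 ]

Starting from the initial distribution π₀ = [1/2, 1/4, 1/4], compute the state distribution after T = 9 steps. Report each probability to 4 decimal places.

π = [0.2775, 0.5000, 0.2225]

t=0: π = [0.5000, 0.2500, 0.2500]
t=1: π = [0.2083, 0.5000, 0.2917]
t=2: π = [0.3125, 0.5000, 0.1875]
t=3: π = [0.2604, 0.5000, 0.2396]
t=4: π = [0.2865, 0.5000, 0.2135]
t=5: π = [0.2734, 0.5000, 0.2266]
t=6: π = [0.2799, 0.5000, 0.2201]
t=7: π = [0.2767, 0.5000, 0.2233]
t=8: π = [0.2783, 0.5000, 0.2217]
t=9: π = [0.2775, 0.5000, 0.2225]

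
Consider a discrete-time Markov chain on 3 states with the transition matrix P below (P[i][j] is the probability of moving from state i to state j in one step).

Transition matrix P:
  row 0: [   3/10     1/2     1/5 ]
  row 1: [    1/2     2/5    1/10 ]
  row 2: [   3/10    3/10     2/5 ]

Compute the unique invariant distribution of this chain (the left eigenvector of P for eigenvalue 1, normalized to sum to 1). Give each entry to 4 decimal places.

Balance equations π_j = Σ_i π_i·P[i][j]:
  π_0 = 3/10·π_0 + 1/2·π_1 + 3/10·π_2
  π_1 = 1/2·π_0 + 2/5·π_1 + 3/10·π_2
  normalize: π_0 + π_1 + π_2 = 1
Solving the linear system gives exactly π = [33/86, 18/43, 17/86].

π = [0.3837, 0.4186, 0.1977]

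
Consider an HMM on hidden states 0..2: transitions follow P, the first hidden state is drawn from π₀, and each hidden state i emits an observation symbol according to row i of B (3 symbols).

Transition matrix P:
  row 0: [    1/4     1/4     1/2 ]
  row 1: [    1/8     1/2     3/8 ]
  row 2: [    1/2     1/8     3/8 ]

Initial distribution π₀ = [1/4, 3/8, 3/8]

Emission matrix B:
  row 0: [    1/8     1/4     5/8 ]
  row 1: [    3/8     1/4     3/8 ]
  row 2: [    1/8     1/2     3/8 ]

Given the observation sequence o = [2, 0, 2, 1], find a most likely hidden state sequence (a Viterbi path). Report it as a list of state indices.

t=0: δ = [1.562e-01, 1.406e-01, 1.406e-01]  (obs o_0=2)
t=1: δ = [8.789e-03, 2.637e-02, 9.766e-03]  ψ = [2, 1, 0]  (obs o_1=0)
t=2: δ = [3.052e-03, 4.944e-03, 3.708e-03]  ψ = [2, 1, 1]  (obs o_2=2)
t=3: δ = [4.635e-04, 6.180e-04, 9.270e-04]  ψ = [2, 1, 1]  (obs o_3=1)
backtrack: best end state = 2; path = [1, 1, 1, 2]

path = [1, 1, 1, 2]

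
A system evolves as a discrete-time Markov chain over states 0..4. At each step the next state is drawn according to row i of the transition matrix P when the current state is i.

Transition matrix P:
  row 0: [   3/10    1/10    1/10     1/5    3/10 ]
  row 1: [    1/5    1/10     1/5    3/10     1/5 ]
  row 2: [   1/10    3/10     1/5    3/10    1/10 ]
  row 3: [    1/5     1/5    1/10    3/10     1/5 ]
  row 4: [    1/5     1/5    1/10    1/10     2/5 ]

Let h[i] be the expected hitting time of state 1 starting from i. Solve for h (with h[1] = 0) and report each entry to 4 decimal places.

First-step conditioning: h[1] = 0; for i ≠ 1, h[i] = 1 + Σ_k P[i][k]·h[k].
  h[0] = 1 + 3/10·h[0] + 1/10·h[2] + 1/5·h[3] + 3/10·h[4]
  h[2] = 1 + 1/10·h[0] + 1/5·h[2] + 3/10·h[3] + 1/10·h[4]
  h[3] = 1 + 1/5·h[0] + 1/10·h[2] + 3/10·h[3] + 1/5·h[4]
  h[4] = 1 + 1/5·h[0] + 1/10·h[2] + 1/10·h[3] + 2/5·h[4]
Solving the 4×4 linear system over states ≠ 1 gives exactly h = [450/77, 0, 355/77, 405/77, 405/77] (h[1] = 0 is the target).

h = [5.8442, 0.0000, 4.6104, 5.2597, 5.2597]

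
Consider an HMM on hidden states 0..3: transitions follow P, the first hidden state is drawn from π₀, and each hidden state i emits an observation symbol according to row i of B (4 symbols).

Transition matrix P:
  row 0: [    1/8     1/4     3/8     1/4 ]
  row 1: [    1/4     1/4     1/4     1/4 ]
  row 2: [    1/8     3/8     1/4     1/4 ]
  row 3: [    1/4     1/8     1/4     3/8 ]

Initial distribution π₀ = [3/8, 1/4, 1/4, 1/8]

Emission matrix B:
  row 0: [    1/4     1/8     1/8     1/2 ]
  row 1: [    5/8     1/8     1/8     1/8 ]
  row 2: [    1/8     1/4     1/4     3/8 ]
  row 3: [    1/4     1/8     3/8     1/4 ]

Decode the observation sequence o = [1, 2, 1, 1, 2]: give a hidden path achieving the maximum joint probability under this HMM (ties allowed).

t=0: δ = [4.688e-02, 3.125e-02, 6.250e-02, 1.562e-02]  (obs o_0=1)
t=1: δ = [9.766e-04, 2.930e-03, 4.395e-03, 5.859e-03]  ψ = [1, 2, 0, 2]  (obs o_1=2)
t=2: δ = [1.831e-04, 2.060e-04, 3.662e-04, 2.747e-04]  ψ = [3, 2, 3, 3]  (obs o_2=1)
t=3: δ = [8.583e-06, 1.717e-05, 2.289e-05, 1.287e-05]  ψ = [3, 2, 2, 3]  (obs o_3=1)
t=4: δ = [5.364e-07, 1.073e-06, 1.431e-06, 2.146e-06]  ψ = [1, 2, 2, 2]  (obs o_4=2)
backtrack: best end state = 3; path = [2, 3, 2, 2, 3]

path = [2, 3, 2, 2, 3]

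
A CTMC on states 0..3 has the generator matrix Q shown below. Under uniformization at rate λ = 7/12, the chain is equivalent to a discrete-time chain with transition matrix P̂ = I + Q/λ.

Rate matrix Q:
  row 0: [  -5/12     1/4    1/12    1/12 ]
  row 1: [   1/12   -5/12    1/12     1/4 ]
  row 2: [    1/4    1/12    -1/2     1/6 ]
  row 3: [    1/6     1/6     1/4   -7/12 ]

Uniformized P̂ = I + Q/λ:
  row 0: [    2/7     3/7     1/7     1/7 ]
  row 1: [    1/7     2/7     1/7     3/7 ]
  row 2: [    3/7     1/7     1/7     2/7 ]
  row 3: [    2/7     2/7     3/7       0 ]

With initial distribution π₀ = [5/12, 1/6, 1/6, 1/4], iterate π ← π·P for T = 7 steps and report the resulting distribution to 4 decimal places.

t=0: π = [0.4167, 0.1667, 0.1667, 0.2500]
t=1: π = [0.2857, 0.3214, 0.2143, 0.1786]
t=2: π = [0.2704, 0.2959, 0.1939, 0.2398]
t=3: π = [0.2711, 0.2966, 0.2114, 0.2208]
t=4: π = [0.2735, 0.2943, 0.2060, 0.2263]
t=5: π = [0.2731, 0.2954, 0.2075, 0.2240]
t=6: π = [0.2732, 0.2951, 0.2069, 0.2249]
t=7: π = [0.2731, 0.2952, 0.2071, 0.2246]

π = [0.2731, 0.2952, 0.2071, 0.2246]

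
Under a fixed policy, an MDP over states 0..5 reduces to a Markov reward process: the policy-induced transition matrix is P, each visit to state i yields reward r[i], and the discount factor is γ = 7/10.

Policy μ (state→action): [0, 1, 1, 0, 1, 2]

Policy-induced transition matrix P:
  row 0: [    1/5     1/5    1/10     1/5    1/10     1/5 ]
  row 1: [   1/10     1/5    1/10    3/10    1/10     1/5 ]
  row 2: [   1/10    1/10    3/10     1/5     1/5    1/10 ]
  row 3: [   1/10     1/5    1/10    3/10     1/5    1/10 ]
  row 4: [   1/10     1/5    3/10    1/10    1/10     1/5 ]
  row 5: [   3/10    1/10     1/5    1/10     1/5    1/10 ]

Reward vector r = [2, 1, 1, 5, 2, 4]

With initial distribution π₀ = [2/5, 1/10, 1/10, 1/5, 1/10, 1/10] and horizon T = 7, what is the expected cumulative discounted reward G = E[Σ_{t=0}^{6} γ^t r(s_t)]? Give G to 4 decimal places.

t=0: π = [0.4000, 0.1000, 0.1000, 0.2000, 0.1000, 0.1000], E[r] = 2.6000, γ^t·E[r] = 2.600000, running G = 2.600000
t=1: π = [0.1600, 0.1800, 0.1500, 0.2100, 0.1400, 0.1600], E[r] = 2.6200, γ^t·E[r] = 1.834000, running G = 4.434000
t=2: π = [0.1480, 0.1690, 0.1740, 0.2090, 0.1520, 0.1480], E[r] = 2.5800, γ^t·E[r] = 1.264200, running G = 5.698200
t=3: π = [0.1444, 0.1678, 0.1800, 0.2078, 0.1531, 0.1469], E[r] = 2.5694, γ^t·E[r] = 0.881304, running G = 6.579504
t=4: π = [0.1438, 0.1673, 0.1813, 0.2076, 0.1535, 0.1465], E[r] = 2.5671, γ^t·E[r] = 0.616366, running G = 7.195870
t=5: π = [0.1437, 0.1672, 0.1816, 0.2075, 0.1535, 0.1465], E[r] = 2.5666, γ^t·E[r] = 0.431361, running G = 7.627231
t=6: π = [0.1437, 0.1672, 0.1817, 0.2075, 0.1536, 0.1464], E[r] = 2.5664, γ^t·E[r] = 0.301938, running G = 7.929169

G = 7.9292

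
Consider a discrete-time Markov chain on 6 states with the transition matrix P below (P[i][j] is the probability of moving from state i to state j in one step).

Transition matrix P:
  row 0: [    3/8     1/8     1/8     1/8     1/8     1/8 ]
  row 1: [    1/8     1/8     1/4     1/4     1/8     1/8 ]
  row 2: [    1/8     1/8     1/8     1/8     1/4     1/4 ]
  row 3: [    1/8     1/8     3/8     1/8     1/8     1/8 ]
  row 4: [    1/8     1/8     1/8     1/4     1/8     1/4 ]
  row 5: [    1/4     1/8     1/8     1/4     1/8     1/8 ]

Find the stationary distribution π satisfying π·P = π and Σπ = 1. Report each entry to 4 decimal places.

π = [0.1945, 0.1250, 0.1856, 0.1800, 0.1482, 0.1667]

Balance equations π_j = Σ_i π_i·P[i][j]:
  π_0 = 3/8·π_0 + 1/8·π_1 + 1/8·π_2 + 1/8·π_3 + 1/8·π_4 + 1/4·π_5
  π_1 = 1/8·π_0 + 1/8·π_1 + 1/8·π_2 + 1/8·π_3 + 1/8·π_4 + 1/8·π_5
  π_2 = 1/8·π_0 + 1/4·π_1 + 1/8·π_2 + 3/8·π_3 + 1/8·π_4 + 1/8·π_5
  π_3 = 1/8·π_0 + 1/4·π_1 + 1/8·π_2 + 1/8·π_3 + 1/4·π_4 + 1/4·π_5
  π_4 = 1/8·π_0 + 1/8·π_1 + 1/4·π_2 + 1/8·π_3 + 1/8·π_4 + 1/8·π_5
  normalize: π_0 + π_1 + π_2 + π_3 + π_4 + π_5 = 1
Solving the linear system gives exactly π = [6319/32496, 1/8, 377/2031, 5849/32496, 301/2031, 903/5416].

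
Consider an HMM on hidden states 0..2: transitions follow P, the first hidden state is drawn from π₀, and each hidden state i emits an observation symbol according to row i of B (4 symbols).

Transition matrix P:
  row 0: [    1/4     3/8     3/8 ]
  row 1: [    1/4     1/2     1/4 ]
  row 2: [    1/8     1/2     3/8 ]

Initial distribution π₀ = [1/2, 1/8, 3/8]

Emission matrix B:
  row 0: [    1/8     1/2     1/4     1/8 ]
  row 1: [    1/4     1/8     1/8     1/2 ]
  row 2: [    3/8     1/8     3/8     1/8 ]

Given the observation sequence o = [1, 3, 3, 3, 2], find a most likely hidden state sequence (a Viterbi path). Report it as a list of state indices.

path = [0, 1, 1, 1, 2]

t=0: δ = [2.500e-01, 1.562e-02, 4.688e-02]  (obs o_0=1)
t=1: δ = [7.812e-03, 4.688e-02, 1.172e-02]  ψ = [0, 0, 0]  (obs o_1=3)
t=2: δ = [1.465e-03, 1.172e-02, 1.465e-03]  ψ = [1, 1, 1]  (obs o_2=3)
t=3: δ = [3.662e-04, 2.930e-03, 3.662e-04]  ψ = [1, 1, 1]  (obs o_3=3)
t=4: δ = [1.831e-04, 1.831e-04, 2.747e-04]  ψ = [1, 1, 1]  (obs o_4=2)
backtrack: best end state = 2; path = [0, 1, 1, 1, 2]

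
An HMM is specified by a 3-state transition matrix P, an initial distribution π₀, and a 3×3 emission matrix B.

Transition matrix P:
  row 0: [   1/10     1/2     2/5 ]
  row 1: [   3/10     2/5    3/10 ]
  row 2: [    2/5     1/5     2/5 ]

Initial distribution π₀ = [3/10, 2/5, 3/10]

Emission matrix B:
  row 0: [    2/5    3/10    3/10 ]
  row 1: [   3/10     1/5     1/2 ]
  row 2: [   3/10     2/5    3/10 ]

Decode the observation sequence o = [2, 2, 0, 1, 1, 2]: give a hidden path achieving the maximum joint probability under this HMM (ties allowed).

t=0: δ = [9.000e-02, 2.000e-01, 9.000e-02]  (obs o_0=2)
t=1: δ = [1.800e-02, 4.000e-02, 1.800e-02]  ψ = [1, 1, 1]  (obs o_1=2)
t=2: δ = [4.800e-03, 4.800e-03, 3.600e-03]  ψ = [1, 1, 1]  (obs o_2=0)
t=3: δ = [4.320e-04, 4.800e-04, 7.680e-04]  ψ = [1, 0, 0]  (obs o_3=1)
t=4: δ = [9.216e-05, 4.320e-05, 1.229e-04]  ψ = [2, 0, 2]  (obs o_4=1)
t=5: δ = [1.475e-05, 2.304e-05, 1.475e-05]  ψ = [2, 0, 2]  (obs o_5=2)
backtrack: best end state = 1; path = [1, 1, 0, 2, 0, 1]

path = [1, 1, 0, 2, 0, 1]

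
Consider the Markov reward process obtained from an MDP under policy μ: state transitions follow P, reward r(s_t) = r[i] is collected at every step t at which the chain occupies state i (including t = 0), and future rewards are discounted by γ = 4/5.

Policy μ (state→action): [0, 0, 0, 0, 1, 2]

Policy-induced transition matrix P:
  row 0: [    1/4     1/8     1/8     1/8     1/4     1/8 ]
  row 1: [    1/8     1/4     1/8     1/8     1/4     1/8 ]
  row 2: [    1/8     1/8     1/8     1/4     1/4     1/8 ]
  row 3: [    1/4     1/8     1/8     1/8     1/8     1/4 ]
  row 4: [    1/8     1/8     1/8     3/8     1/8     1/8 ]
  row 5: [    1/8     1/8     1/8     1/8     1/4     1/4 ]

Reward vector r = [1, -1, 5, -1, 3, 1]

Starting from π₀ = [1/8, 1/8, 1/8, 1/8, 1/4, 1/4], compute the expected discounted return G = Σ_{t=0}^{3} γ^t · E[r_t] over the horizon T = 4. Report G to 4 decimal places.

G = 3.8953

t=0: π = [0.1250, 0.1250, 0.1250, 0.1250, 0.2500, 0.2500], E[r] = 1.5000, γ^t·E[r] = 1.500000, running G = 1.500000
t=1: π = [0.1563, 0.1406, 0.1250, 0.2031, 0.2031, 0.1719], E[r] = 1.2188, γ^t·E[r] = 0.975000, running G = 2.475000
t=2: π = [0.1699, 0.1426, 0.1250, 0.1914, 0.1992, 0.1719], E[r] = 1.2305, γ^t·E[r] = 0.787500, running G = 3.262500
t=3: π = [0.1702, 0.1428, 0.1250, 0.1904, 0.2012, 0.1704], E[r] = 1.2358, γ^t·E[r] = 0.632750, running G = 3.895250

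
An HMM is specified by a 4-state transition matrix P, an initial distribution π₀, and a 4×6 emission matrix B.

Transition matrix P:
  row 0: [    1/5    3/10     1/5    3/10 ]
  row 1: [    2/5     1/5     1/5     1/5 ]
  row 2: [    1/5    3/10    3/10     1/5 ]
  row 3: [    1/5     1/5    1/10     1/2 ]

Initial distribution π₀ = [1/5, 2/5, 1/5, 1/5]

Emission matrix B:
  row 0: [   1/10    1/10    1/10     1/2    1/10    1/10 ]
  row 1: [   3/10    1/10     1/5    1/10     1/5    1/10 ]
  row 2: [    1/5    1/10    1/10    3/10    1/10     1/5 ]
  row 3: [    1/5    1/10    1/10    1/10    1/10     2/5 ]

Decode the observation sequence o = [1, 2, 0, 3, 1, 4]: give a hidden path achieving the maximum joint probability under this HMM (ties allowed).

path = [1, 0, 1, 0, 3, 3]

t=0: δ = [2.000e-02, 4.000e-02, 2.000e-02, 2.000e-02]  (obs o_0=1)
t=1: δ = [1.600e-03, 1.600e-03, 8.000e-04, 1.000e-03]  ψ = [1, 1, 1, 3]  (obs o_1=2)
t=2: δ = [6.400e-05, 1.440e-04, 6.400e-05, 1.000e-04]  ψ = [1, 0, 0, 3]  (obs o_2=0)
t=3: δ = [2.880e-05, 2.880e-06, 8.640e-06, 5.000e-06]  ψ = [1, 1, 1, 3]  (obs o_3=3)
t=4: δ = [5.760e-07, 8.640e-07, 5.760e-07, 8.640e-07]  ψ = [0, 0, 0, 0]  (obs o_4=1)
t=5: δ = [3.456e-08, 3.456e-08, 1.728e-08, 4.320e-08]  ψ = [1, 0, 1, 3]  (obs o_5=4)
backtrack: best end state = 3; path = [1, 0, 1, 0, 3, 3]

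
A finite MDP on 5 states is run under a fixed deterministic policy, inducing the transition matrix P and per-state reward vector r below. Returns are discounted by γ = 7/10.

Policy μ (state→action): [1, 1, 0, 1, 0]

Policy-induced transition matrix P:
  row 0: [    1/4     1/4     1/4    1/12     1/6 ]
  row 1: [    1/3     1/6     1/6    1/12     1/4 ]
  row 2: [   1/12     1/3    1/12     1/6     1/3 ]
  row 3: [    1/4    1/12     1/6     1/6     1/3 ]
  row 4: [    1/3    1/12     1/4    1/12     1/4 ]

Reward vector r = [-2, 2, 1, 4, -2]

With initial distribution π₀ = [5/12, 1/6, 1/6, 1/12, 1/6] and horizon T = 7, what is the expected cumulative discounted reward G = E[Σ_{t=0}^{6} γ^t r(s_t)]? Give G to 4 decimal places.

t=0: π = [0.4167, 0.1667, 0.1667, 0.0833, 0.1667], E[r] = -0.3333, γ^t·E[r] = -0.333333, running G = -0.333333
t=1: π = [0.2500, 0.2083, 0.2014, 0.1042, 0.2361], E[r] = 0.0625, γ^t·E[r] = 0.043750, running G = -0.289583
t=2: π = [0.2535, 0.1927, 0.1904, 0.1088, 0.2546], E[r] = -0.0052, γ^t·E[r] = -0.002552, running G = -0.292135
t=3: π = [0.2555, 0.1892, 0.1931, 0.1083, 0.2538], E[r] = -0.0140, γ^t·E[r] = -0.004814, running G = -0.296949
t=4: π = [0.2547, 0.1900, 0.1930, 0.1085, 0.2538], E[r] = -0.0103, γ^t·E[r] = -0.002479, running G = -0.299428
t=5: π = [0.2548, 0.1899, 0.1930, 0.1085, 0.2539], E[r] = -0.0109, γ^t·E[r] = -0.001829, running G = -0.301257
t=6: π = [0.2548, 0.1899, 0.1930, 0.1085, 0.2539], E[r] = -0.0109, γ^t·E[r] = -0.001282, running G = -0.302539

G = -0.3025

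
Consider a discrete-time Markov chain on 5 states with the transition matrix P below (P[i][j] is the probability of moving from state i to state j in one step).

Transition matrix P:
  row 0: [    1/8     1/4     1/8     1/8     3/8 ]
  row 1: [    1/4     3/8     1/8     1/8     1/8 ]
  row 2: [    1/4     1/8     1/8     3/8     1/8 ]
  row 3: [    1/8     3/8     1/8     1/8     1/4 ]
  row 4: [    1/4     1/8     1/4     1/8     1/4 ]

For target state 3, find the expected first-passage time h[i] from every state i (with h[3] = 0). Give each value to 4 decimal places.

First-step conditioning: h[3] = 0; for i ≠ 3, h[i] = 1 + Σ_k P[i][k]·h[k].
  h[0] = 1 + 1/8·h[0] + 1/4·h[1] + 1/8·h[2] + 3/8·h[4]
  h[1] = 1 + 1/4·h[0] + 3/8·h[1] + 1/8·h[2] + 1/8·h[4]
  h[2] = 1 + 1/4·h[0] + 1/8·h[1] + 1/8·h[2] + 1/8·h[4]
  h[4] = 1 + 1/4·h[0] + 1/8·h[1] + 1/4·h[2] + 1/4·h[4]
Solving the 4×4 linear system over states ≠ 3 gives exactly h = [250/41, 252/41, 189/41, 0, 243/41] (h[3] = 0 is the target).

h = [6.0976, 6.1463, 4.6098, 0.0000, 5.9268]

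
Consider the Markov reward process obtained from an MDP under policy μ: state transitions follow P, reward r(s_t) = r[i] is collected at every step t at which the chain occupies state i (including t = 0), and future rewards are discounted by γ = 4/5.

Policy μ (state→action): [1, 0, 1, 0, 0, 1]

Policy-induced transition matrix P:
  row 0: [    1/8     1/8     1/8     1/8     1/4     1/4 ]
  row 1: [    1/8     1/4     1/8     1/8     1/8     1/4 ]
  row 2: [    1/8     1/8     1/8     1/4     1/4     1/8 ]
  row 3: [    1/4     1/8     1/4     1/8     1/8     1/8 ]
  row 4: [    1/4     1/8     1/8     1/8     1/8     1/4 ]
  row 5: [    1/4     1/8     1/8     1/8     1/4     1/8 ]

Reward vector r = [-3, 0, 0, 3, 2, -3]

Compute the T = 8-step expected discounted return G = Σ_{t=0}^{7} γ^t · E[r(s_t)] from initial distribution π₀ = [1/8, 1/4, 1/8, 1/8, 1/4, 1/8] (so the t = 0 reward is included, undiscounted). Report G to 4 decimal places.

t=0: π = [0.1250, 0.2500, 0.1250, 0.1250, 0.2500, 0.1250], E[r] = 0.1250, γ^t·E[r] = 0.125000, running G = 0.125000
t=1: π = [0.1875, 0.1563, 0.1406, 0.1406, 0.1719, 0.2031], E[r] = -0.4063, γ^t·E[r] = -0.325000, running G = -0.200000
t=2: π = [0.1895, 0.1445, 0.1426, 0.1426, 0.1914, 0.1895], E[r] = -0.3262, γ^t·E[r] = -0.208750, running G = -0.408750
t=3: π = [0.1904, 0.1431, 0.1428, 0.1428, 0.1902, 0.1907], E[r] = -0.3345, γ^t·E[r] = -0.171250, running G = -0.580000
t=4: π = [0.1905, 0.1429, 0.1429, 0.1429, 0.1905, 0.1905], E[r] = -0.3332, γ^t·E[r] = -0.136488, running G = -0.716488
t=5: π = [0.1905, 0.1429, 0.1429, 0.1429, 0.1905, 0.1905], E[r] = -0.3334, γ^t·E[r] = -0.109233, running G = -0.825720
t=6: π = [0.1905, 0.1429, 0.1429, 0.1429, 0.1905, 0.1905], E[r] = -0.3333, γ^t·E[r] = -0.087381, running G = -0.913101
t=7: π = [0.1905, 0.1429, 0.1429, 0.1429, 0.1905, 0.1905], E[r] = -0.3333, γ^t·E[r] = -0.069905, running G = -0.983006

G = -0.9830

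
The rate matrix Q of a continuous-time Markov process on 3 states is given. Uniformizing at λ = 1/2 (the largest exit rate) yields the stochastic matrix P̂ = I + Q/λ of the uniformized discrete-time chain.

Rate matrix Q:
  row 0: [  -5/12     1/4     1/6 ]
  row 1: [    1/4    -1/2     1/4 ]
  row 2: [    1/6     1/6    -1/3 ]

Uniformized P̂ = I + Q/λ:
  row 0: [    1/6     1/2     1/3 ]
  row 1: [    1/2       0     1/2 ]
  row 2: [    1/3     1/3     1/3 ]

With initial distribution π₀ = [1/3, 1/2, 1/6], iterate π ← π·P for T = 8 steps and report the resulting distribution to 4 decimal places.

π = [0.3272, 0.2911, 0.3817]

t=0: π = [0.3333, 0.5000, 0.1667]
t=1: π = [0.3611, 0.2222, 0.4167]
t=2: π = [0.3102, 0.3194, 0.3704]
t=3: π = [0.3349, 0.2785, 0.3866]
t=4: π = [0.3239, 0.2963, 0.3798]
t=5: π = [0.3287, 0.2886, 0.3827]
t=6: π = [0.3266, 0.2919, 0.3814]
t=7: π = [0.3275, 0.2905, 0.3820]
t=8: π = [0.3272, 0.2911, 0.3817]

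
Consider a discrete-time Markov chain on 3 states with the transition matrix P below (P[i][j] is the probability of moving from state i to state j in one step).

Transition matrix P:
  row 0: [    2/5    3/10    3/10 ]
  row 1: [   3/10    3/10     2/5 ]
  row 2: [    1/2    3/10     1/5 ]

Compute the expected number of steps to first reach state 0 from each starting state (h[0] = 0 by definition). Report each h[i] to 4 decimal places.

h = [0.0000, 2.7273, 2.2727]

First-step conditioning: h[0] = 0; for i ≠ 0, h[i] = 1 + Σ_k P[i][k]·h[k].
  h[1] = 1 + 3/10·h[1] + 2/5·h[2]
  h[2] = 1 + 3/10·h[1] + 1/5·h[2]
Solving the 2×2 linear system over states ≠ 0 gives exactly h = [0, 30/11, 25/11] (h[0] = 0 is the target).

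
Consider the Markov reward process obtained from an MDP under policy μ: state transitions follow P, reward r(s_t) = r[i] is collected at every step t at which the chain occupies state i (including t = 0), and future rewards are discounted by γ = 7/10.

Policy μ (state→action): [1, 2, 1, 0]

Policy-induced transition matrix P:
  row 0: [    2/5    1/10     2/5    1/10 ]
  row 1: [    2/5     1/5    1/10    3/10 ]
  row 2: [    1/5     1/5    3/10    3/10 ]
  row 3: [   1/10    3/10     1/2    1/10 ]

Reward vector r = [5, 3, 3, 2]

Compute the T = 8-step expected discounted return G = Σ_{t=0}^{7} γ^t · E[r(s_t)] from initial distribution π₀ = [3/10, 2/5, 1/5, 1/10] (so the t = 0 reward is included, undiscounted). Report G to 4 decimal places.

G = 10.7381

t=0: π = [0.3000, 0.4000, 0.2000, 0.1000], E[r] = 3.5000, γ^t·E[r] = 3.500000, running G = 3.500000
t=1: π = [0.3300, 0.1800, 0.2700, 0.2200], E[r] = 3.4400, γ^t·E[r] = 2.408000, running G = 5.908000
t=2: π = [0.2800, 0.1890, 0.3410, 0.1900], E[r] = 3.3700, γ^t·E[r] = 1.651300, running G = 7.559300
t=3: π = [0.2748, 0.1910, 0.3282, 0.2060], E[r] = 3.3436, γ^t·E[r] = 1.146855, running G = 8.706155
t=4: π = [0.2726, 0.1931, 0.3305, 0.2038], E[r] = 3.3413, γ^t·E[r] = 0.802241, running G = 9.508396
t=5: π = [0.2728, 0.1931, 0.3294, 0.2047], E[r] = 3.3408, γ^t·E[r] = 0.561486, running G = 10.069882
t=6: π = [0.2727, 0.1932, 0.3296, 0.2045], E[r] = 3.3409, γ^t·E[r] = 0.393054, running G = 10.462936
t=7: π = [0.2727, 0.1932, 0.3295, 0.2046], E[r] = 3.3409, γ^t·E[r] = 0.275138, running G = 10.738073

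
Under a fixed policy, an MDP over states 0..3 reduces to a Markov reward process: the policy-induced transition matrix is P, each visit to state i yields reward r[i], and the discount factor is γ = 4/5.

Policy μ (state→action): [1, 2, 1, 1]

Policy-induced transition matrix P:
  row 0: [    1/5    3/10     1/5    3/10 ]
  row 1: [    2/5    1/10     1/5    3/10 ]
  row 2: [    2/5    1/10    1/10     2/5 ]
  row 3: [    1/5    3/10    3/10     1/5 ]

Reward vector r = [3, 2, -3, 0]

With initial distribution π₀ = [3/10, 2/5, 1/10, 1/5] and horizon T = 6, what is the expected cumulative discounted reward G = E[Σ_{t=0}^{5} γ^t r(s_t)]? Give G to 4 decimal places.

t=0: π = [0.3000, 0.4000, 0.1000, 0.2000], E[r] = 1.4000, γ^t·E[r] = 1.400000, running G = 1.400000
t=1: π = [0.3000, 0.2000, 0.2100, 0.2900], E[r] = 0.6700, γ^t·E[r] = 0.536000, running G = 1.936000
t=2: π = [0.2820, 0.2180, 0.2080, 0.2920], E[r] = 0.6580, γ^t·E[r] = 0.421120, running G = 2.357120
t=3: π = [0.2852, 0.2148, 0.2084, 0.2916], E[r] = 0.6600, γ^t·E[r] = 0.337920, running G = 2.695040
t=4: π = [0.2846, 0.2154, 0.2083, 0.2917], E[r] = 0.6597, γ^t·E[r] = 0.270205, running G = 2.965245
t=5: π = [0.2847, 0.2153, 0.2083, 0.2917], E[r] = 0.6597, γ^t·E[r] = 0.216180, running G = 3.181425

G = 3.1814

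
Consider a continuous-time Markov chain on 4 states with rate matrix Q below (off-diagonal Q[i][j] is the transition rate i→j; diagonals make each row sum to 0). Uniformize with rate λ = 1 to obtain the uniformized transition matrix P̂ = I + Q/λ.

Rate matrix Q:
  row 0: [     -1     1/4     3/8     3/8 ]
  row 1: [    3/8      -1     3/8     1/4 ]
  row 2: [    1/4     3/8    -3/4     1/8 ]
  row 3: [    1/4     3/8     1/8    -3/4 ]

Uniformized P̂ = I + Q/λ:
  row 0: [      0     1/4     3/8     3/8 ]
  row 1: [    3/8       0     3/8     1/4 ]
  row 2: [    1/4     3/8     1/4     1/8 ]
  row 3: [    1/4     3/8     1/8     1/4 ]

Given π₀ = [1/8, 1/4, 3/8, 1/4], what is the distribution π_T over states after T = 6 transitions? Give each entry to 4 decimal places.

t=0: π = [0.1250, 0.2500, 0.3750, 0.2500]
t=1: π = [0.2500, 0.2656, 0.2656, 0.2188]
t=2: π = [0.2207, 0.2441, 0.2871, 0.2480]
t=3: π = [0.2253, 0.2559, 0.2771, 0.2417]
t=4: π = [0.2256, 0.2509, 0.2799, 0.2435]
t=5: π = [0.2249, 0.2527, 0.2791, 0.2432]
t=6: π = [0.2254, 0.2521, 0.2793, 0.2432]

π = [0.2254, 0.2521, 0.2793, 0.2432]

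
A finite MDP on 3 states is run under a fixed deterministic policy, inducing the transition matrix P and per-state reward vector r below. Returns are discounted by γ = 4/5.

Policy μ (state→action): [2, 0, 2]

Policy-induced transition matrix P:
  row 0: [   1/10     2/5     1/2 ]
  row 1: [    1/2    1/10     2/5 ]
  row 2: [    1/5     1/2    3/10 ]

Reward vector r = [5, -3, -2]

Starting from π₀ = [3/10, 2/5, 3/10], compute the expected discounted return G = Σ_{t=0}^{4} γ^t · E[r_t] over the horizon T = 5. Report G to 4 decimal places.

t=0: π = [0.3000, 0.4000, 0.3000], E[r] = -0.3000, γ^t·E[r] = -0.300000, running G = -0.300000
t=1: π = [0.2900, 0.3100, 0.4000], E[r] = -0.2800, γ^t·E[r] = -0.224000, running G = -0.524000
t=2: π = [0.2640, 0.3470, 0.3890], E[r] = -0.4990, γ^t·E[r] = -0.319360, running G = -0.843360
t=3: π = [0.2777, 0.3348, 0.3875], E[r] = -0.3909, γ^t·E[r] = -0.200141, running G = -1.043501
t=4: π = [0.2727, 0.3383, 0.3890], E[r] = -0.4296, γ^t·E[r] = -0.175972, running G = -1.219473

G = -1.2195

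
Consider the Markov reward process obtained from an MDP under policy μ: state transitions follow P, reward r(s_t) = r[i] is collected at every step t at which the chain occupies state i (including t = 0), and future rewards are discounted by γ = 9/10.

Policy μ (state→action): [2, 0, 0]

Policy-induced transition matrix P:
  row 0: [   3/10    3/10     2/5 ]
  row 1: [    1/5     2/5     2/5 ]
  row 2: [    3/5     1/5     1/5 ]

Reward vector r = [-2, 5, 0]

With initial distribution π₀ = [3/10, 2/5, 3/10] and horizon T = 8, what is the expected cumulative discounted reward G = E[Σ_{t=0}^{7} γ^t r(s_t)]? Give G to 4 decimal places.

t=0: π = [0.3000, 0.4000, 0.3000], E[r] = 1.4000, γ^t·E[r] = 1.400000, running G = 1.400000
t=1: π = [0.3500, 0.3100, 0.3400], E[r] = 0.8500, γ^t·E[r] = 0.765000, running G = 2.165000
t=2: π = [0.3710, 0.2970, 0.3320], E[r] = 0.7430, γ^t·E[r] = 0.601830, running G = 2.766830
t=3: π = [0.3699, 0.2965, 0.3336], E[r] = 0.7427, γ^t·E[r] = 0.541428, running G = 3.308258
t=4: π = [0.3704, 0.2963, 0.3333], E[r] = 0.7406, γ^t·E[r] = 0.485901, running G = 3.794159
t=5: π = [0.3704, 0.2963, 0.3333], E[r] = 0.7408, γ^t·E[r] = 0.437432, running G = 4.231591
t=6: π = [0.3704, 0.2963, 0.3333], E[r] = 0.7407, γ^t·E[r] = 0.393656, running G = 4.625247
t=7: π = [0.3704, 0.2963, 0.3333], E[r] = 0.7407, γ^t·E[r] = 0.354295, running G = 4.979542

G = 4.9795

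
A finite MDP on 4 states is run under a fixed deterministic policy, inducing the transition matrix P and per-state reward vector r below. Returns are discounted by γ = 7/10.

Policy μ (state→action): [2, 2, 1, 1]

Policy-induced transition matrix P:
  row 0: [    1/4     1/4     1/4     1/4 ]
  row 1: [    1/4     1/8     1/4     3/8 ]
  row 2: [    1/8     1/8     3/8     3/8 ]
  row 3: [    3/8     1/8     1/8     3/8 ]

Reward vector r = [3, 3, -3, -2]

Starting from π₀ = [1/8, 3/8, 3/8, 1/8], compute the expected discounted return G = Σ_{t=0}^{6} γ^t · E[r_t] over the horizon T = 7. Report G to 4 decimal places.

t=0: π = [0.1250, 0.3750, 0.3750, 0.1250], E[r] = 0.1250, γ^t·E[r] = 0.125000, running G = 0.125000
t=1: π = [0.2188, 0.1406, 0.2813, 0.3594], E[r] = -0.4844, γ^t·E[r] = -0.339063, running G = -0.214063
t=2: π = [0.2598, 0.1523, 0.2402, 0.3477], E[r] = -0.1797, γ^t·E[r] = -0.088047, running G = -0.302109
t=3: π = [0.2634, 0.1575, 0.2366, 0.3425], E[r] = -0.1321, γ^t·E[r] = -0.045303, running G = -0.347413
t=4: π = [0.2632, 0.1579, 0.2368, 0.3421], E[r] = -0.1309, γ^t·E[r] = -0.031427, running G = -0.378840
t=5: π = [0.2632, 0.1579, 0.2368, 0.3421], E[r] = -0.1315, γ^t·E[r] = -0.022099, running G = -0.400938
t=6: π = [0.2632, 0.1579, 0.2368, 0.3421], E[r] = -0.1316, γ^t·E[r] = -0.015480, running G = -0.416418

G = -0.4164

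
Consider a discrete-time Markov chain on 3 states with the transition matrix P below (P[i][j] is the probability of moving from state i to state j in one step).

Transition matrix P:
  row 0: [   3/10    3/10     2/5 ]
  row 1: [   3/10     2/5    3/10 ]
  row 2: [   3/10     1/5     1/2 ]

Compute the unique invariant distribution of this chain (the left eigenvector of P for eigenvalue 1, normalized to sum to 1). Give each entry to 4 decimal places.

π = [0.3000, 0.2875, 0.4125]

Balance equations π_j = Σ_i π_i·P[i][j]:
  π_0 = 3/10·π_0 + 3/10·π_1 + 3/10·π_2
  π_1 = 3/10·π_0 + 2/5·π_1 + 1/5·π_2
  normalize: π_0 + π_1 + π_2 = 1
Solving the linear system gives exactly π = [3/10, 23/80, 33/80].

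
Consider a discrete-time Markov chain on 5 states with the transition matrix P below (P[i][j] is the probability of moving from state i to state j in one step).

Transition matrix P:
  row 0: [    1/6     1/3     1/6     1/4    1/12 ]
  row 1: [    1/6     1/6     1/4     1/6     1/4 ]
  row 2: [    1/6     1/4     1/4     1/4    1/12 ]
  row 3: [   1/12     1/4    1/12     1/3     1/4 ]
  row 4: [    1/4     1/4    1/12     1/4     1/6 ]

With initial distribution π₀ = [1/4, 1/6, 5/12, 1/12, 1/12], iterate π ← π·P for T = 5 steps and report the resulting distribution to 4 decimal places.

π = [0.1608, 0.2431, 0.1647, 0.2506, 0.1807]

t=0: π = [0.2500, 0.1667, 0.4167, 0.0833, 0.0833]
t=1: π = [0.1667, 0.2569, 0.2014, 0.2431, 0.1319]
t=2: π = [0.1574, 0.2425, 0.1736, 0.2488, 0.1777]
t=3: π = [0.1607, 0.2429, 0.1658, 0.2505, 0.1800]
t=4: π = [0.1608, 0.2432, 0.1648, 0.2506, 0.1806]
t=5: π = [0.1608, 0.2431, 0.1647, 0.2506, 0.1807]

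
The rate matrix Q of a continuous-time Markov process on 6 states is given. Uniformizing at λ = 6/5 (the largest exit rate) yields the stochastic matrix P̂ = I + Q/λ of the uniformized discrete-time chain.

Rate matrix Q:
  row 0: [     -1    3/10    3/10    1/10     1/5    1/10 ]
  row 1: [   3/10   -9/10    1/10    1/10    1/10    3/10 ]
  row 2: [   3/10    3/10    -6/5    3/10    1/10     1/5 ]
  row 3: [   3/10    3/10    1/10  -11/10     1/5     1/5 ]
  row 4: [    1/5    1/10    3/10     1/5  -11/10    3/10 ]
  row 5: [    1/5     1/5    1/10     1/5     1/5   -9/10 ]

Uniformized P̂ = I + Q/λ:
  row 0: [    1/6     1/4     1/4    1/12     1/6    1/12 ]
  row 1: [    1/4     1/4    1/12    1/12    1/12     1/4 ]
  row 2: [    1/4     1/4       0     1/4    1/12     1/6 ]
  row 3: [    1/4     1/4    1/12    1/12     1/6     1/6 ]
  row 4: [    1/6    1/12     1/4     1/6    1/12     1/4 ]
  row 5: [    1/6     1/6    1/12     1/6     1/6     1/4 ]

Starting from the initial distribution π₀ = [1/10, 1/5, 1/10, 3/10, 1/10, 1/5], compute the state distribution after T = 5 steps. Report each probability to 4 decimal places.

π = [0.2060, 0.2125, 0.1283, 0.1315, 0.1276, 0.1940]

t=0: π = [0.1000, 0.2000, 0.1000, 0.3000, 0.1000, 0.2000]
t=1: π = [0.2167, 0.2167, 0.1083, 0.1250, 0.1333, 0.2000]
t=2: π = [0.2042, 0.2111, 0.1326, 0.1292, 0.1285, 0.1944]
t=3: π = [0.2061, 0.2124, 0.1277, 0.1323, 0.1273, 0.1942]
t=4: π = [0.2060, 0.2126, 0.1283, 0.1314, 0.1277, 0.1940]
t=5: π = [0.2060, 0.2125, 0.1283, 0.1315, 0.1276, 0.1940]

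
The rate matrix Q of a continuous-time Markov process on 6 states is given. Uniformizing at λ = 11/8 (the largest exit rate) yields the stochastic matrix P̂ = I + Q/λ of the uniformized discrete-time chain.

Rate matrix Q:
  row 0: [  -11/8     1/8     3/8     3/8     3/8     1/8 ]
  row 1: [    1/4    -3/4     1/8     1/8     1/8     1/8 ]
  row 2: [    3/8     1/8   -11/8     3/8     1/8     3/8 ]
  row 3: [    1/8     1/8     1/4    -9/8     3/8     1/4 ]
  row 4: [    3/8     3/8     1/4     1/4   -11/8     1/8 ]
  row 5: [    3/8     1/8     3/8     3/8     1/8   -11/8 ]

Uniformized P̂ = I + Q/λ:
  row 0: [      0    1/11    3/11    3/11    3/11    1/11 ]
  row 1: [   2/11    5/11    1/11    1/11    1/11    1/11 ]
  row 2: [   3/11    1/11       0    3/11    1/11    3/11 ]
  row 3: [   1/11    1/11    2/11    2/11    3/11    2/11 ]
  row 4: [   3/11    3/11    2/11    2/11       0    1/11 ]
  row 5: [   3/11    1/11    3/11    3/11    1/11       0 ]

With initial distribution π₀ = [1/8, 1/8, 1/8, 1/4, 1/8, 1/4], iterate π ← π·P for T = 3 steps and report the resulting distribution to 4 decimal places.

t=0: π = [0.1250, 0.1250, 0.1250, 0.2500, 0.1250, 0.2500]
t=1: π = [0.1818, 0.1591, 0.1818, 0.2159, 0.1477, 0.1136]
t=2: π = [0.1694, 0.1756, 0.1612, 0.2107, 0.1498, 0.1333]
t=3: π = [0.1722, 0.1820, 0.1641, 0.2080, 0.1464, 0.1273]

π = [0.1722, 0.1820, 0.1641, 0.2080, 0.1464, 0.1273]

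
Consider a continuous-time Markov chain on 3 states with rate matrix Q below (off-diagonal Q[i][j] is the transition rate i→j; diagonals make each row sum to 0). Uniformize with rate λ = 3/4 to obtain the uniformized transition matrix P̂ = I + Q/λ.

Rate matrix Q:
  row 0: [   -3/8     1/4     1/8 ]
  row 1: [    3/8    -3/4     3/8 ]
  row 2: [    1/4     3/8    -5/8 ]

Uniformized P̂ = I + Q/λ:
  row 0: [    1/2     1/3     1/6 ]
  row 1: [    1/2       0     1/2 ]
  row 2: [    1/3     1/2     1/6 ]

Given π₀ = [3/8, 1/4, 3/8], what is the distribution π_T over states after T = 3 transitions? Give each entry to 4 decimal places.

π = [0.4549, 0.2882, 0.2569]

t=0: π = [0.3750, 0.2500, 0.3750]
t=1: π = [0.4375, 0.3125, 0.2500]
t=2: π = [0.4583, 0.2708, 0.2708]
t=3: π = [0.4549, 0.2882, 0.2569]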